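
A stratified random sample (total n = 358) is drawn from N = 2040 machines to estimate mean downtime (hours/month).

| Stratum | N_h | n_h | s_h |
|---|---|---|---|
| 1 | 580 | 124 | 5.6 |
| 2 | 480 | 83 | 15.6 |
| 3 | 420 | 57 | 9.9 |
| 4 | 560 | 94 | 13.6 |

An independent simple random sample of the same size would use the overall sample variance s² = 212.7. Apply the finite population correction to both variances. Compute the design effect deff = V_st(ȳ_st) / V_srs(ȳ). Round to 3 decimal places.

deff ≈ 0.687

V̂(ȳ_st) = Σ W_h² (1 − n_h/N_h) s_h²/n_h, with W_h = N_h/N and N = 2040:
  stratum 1: (580/2040)²·(1 − 124/580)·5.6²/124 = 0.0160726
  stratum 2: (480/2040)²·(1 − 83/480)·15.6²/83 = 0.134259
  stratum 3: (420/2040)²·(1 − 57/420)·9.9²/57 = 0.0629928
  stratum 4: (560/2040)²·(1 − 94/560)·13.6²/94 = 0.123385
V_st = 0.33671
V_srs = (1 − 358/2040)·212.7/358 = 0.489869
deff = V_st / V_srs = 0.33671/0.489869 = 0.6873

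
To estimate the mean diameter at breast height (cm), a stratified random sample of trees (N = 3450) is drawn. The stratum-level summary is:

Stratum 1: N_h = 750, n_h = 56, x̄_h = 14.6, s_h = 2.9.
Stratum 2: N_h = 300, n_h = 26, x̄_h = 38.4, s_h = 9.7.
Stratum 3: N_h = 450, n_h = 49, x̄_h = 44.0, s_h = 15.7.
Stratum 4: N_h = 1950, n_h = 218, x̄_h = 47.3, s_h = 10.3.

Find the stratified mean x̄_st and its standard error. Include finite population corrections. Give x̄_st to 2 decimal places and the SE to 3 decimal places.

x̄_st ≈ 38.99, SE ≈ 0.496

x̄_st = Σ W_h x̄_h = (750·14.6 + 300·38.4 + 450·44.0 + 1950·47.3)/3450 = 38.98696
V̂(x̄_st) = Σ W_h² (1 − n_h/N_h) s_h²/n_h, with W_h = N_h/N and N = 3450:
  stratum 1: (750/3450)²·(1 − 56/750)·2.9²/56 = 0.00656736
  stratum 2: (300/3450)²·(1 − 26/300)·9.7²/26 = 0.0249922
  stratum 3: (450/3450)²·(1 − 49/450)·15.7²/49 = 0.0762644
  stratum 4: (1950/3450)²·(1 − 218/1950)·10.3²/218 = 0.13809
V̂(x̄_st) = 0.245914
SE(x̄_st) = √0.245914 = 0.495897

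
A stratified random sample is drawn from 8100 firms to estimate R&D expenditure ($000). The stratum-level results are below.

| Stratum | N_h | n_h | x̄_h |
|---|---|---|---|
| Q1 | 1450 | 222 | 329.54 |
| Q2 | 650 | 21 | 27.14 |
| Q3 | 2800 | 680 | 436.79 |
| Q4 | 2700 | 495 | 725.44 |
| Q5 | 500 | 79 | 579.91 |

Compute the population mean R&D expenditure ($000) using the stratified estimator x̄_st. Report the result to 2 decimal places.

N = Σ N_h = 8100. Stratum weights W_h = N_h/N.
x̄_st = (1450·329.54 + 650·27.14 + 2800·436.79 + 2700·725.44 + 500·579.91) / 8100 = 489.7690

x̄_st ≈ 489.77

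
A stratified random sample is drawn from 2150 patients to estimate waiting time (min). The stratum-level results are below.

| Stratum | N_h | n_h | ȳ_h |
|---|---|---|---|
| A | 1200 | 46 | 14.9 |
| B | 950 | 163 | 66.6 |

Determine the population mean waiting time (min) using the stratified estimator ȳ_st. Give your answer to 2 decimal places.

ȳ_st ≈ 37.74

N = Σ N_h = 2150. Stratum weights W_h = N_h/N.
ȳ_st = (1200·14.9 + 950·66.6) / 2150 = 37.7442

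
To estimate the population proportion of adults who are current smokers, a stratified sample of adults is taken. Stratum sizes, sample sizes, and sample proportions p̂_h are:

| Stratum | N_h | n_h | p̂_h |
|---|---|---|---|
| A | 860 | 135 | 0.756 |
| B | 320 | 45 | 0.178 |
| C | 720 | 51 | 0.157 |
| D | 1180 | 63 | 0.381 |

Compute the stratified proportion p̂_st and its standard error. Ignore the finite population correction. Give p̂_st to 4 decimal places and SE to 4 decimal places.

p̂_st ≈ 0.4123, SE ≈ 0.0291

N = 3080; stratum weights W_h = N_h/N.
p̂_st = Σ W_h p̂_h = (860·0.756 + 320·0.178 + 720·0.157 + 1180·0.381)/3080 = 0.41225
V̂(p̂_st) = Σ W_h² p̂_h(1−p̂_h)/(n_h−1):
  stratum A: (860/3080)²·0.756·0.244/134 = 0.000107325
  stratum B: (320/3080)²·0.178·0.822/44 = 3.58953e-05
  stratum C: (720/3080)²·0.157·0.843/50 = 0.000144651
  stratum D: (1180/3080)²·0.381·0.619/62 = 0.000558324
V̂(p̂_st) = 0.000846196; SE = √V̂ = 0.0290894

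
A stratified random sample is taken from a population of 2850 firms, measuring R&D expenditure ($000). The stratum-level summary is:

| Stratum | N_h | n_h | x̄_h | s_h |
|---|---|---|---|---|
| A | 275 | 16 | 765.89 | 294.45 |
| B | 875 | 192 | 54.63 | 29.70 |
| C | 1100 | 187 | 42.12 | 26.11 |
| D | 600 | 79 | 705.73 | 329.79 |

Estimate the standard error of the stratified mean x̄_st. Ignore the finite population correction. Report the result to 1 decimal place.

SE(x̄_st) ≈ 10.6

V̂(x̄_st) = Σ W_h² s_h²/n_h, with W_h = N_h/N and N = 2850:
  stratum A: (275/2850)²·294.45²/16 = 50.452
  stratum B: (875/2850)²·29.70²/192 = 0.43305
  stratum C: (1100/2850)²·26.11²/187 = 0.543085
  stratum D: (600/2850)²·329.79²/79 = 61.0184
V̂(x̄_st) = 112.447
SE(x̄_st) = √112.447 = 10.6041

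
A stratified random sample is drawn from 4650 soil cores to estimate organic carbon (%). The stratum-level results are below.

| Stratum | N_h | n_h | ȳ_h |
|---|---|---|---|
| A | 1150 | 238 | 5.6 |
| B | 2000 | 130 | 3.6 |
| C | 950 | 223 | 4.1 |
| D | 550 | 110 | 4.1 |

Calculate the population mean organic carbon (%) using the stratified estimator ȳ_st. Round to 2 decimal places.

ȳ_st ≈ 4.26

N = Σ N_h = 4650. Stratum weights W_h = N_h/N.
ȳ_st = (1150·5.6 + 2000·3.6 + 950·4.1 + 550·4.1) / 4650 = 4.2559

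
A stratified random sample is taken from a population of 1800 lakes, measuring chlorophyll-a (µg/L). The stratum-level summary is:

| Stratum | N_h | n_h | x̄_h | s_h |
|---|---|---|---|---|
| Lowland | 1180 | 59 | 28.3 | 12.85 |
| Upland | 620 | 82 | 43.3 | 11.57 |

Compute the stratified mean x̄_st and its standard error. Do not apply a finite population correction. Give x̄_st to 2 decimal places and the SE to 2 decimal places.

x̄_st = Σ W_h x̄_h = (1180·28.3 + 620·43.3)/1800 = 33.46667
V̂(x̄_st) = Σ W_h² s_h²/n_h, with W_h = N_h/N and N = 1800:
  stratum Lowland: (1180/1800)²·12.85²/59 = 1.20274
  stratum Upland: (620/1800)²·11.57²/82 = 0.193683
V̂(x̄_st) = 1.39643
SE(x̄_st) = √1.39643 = 1.18171

x̄_st ≈ 33.47, SE ≈ 1.18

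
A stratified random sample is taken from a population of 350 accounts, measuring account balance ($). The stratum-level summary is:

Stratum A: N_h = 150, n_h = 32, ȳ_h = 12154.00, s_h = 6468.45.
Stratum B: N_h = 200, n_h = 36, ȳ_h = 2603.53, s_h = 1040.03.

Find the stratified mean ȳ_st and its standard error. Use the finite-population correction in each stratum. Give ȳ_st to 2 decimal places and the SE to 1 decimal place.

ȳ_st ≈ 6696.59, SE ≈ 443.8

ȳ_st = Σ W_h ȳ_h = (150·12154.00 + 200·2603.53)/350 = 6696.58857
V̂(ȳ_st) = Σ W_h² (1 − n_h/N_h) s_h²/n_h, with W_h = N_h/N and N = 350:
  stratum A: (150/350)²·(1 − 32/150)·6468.45²/32 = 188924
  stratum B: (200/350)²·(1 − 36/200)·1040.03²/36 = 8045.02
V̂(ȳ_st) = 196969
SE(ȳ_st) = √196969 = 443.812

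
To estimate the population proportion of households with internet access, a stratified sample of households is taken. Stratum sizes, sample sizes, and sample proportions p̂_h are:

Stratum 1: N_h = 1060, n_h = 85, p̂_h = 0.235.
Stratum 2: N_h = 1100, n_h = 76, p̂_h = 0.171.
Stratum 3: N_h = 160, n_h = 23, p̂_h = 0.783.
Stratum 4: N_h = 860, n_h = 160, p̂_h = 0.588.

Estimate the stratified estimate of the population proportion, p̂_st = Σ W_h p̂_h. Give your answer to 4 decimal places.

N = 3180; stratum weights W_h = N_h/N.
p̂_st = Σ W_h p̂_h = (1060·0.235 + 1100·0.171 + 160·0.783 + 860·0.588)/3180 = 0.33590

p̂_st ≈ 0.3359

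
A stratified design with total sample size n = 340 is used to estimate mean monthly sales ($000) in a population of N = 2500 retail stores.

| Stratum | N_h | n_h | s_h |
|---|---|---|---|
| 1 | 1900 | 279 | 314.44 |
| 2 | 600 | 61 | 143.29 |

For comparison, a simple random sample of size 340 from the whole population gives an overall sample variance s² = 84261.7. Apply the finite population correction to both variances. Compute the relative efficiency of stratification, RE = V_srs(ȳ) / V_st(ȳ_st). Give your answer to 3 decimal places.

V̂(ȳ_st) = Σ W_h² (1 − n_h/N_h) s_h²/n_h, with W_h = N_h/N and N = 2500:
  stratum 1: (1900/2500)²·(1 − 279/1900)·314.44²/279 = 174.634
  stratum 2: (600/2500)²·(1 − 61/600)·143.29²/61 = 17.4165
V_st = 192.05
V_srs = (1 − 340/2500)·84261.7/340 = 214.124
Relative efficiency = V_srs / V_st = 214.124/192.05 = 1.1149

RE ≈ 1.115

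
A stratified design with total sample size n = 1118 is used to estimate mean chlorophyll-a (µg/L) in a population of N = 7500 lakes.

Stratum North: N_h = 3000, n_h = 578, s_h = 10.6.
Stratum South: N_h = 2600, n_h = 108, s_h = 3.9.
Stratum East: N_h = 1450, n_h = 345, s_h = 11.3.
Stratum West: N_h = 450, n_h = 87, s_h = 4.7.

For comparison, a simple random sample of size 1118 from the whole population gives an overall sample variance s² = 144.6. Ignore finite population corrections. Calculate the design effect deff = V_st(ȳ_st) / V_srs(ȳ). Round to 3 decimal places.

deff ≈ 0.485

V̂(ȳ_st) = Σ W_h² s_h²/n_h, with W_h = N_h/N and N = 7500:
  stratum North: (3000/7500)²·10.6²/578 = 0.0311031
  stratum South: (2600/7500)²·3.9²/108 = 0.016925
  stratum East: (1450/7500)²·11.3²/345 = 0.0138341
  stratum West: (450/7500)²·4.7²/87 = 0.000914069
V_st = 0.0627763
V_srs = s²/n = 144.6/1118 = 0.129338
deff = V_st / V_srs = 0.0627763/0.129338 = 0.4854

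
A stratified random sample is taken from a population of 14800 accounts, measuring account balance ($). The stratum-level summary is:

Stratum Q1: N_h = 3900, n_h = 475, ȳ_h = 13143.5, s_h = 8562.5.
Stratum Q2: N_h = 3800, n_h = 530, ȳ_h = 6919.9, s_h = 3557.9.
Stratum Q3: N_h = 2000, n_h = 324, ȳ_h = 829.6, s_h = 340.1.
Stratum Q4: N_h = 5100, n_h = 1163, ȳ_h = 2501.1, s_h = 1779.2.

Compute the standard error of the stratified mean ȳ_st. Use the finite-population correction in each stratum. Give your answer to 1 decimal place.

SE(ȳ_st) ≈ 105.0

V̂(ȳ_st) = Σ W_h² (1 − n_h/N_h) s_h²/n_h, with W_h = N_h/N and N = 14800:
  stratum Q1: (3900/14800)²·(1 − 475/3900)·8562.5²/475 = 9412.59
  stratum Q2: (3800/14800)²·(1 − 530/3800)·3557.9²/530 = 1354.94
  stratum Q3: (2000/14800)²·(1 − 324/2000)·340.1²/324 = 5.46322
  stratum Q4: (5100/14800)²·(1 − 1163/5100)·1779.2²/1163 = 249.507
V̂(ȳ_st) = 11022.5
SE(ȳ_st) = √11022.5 = 104.988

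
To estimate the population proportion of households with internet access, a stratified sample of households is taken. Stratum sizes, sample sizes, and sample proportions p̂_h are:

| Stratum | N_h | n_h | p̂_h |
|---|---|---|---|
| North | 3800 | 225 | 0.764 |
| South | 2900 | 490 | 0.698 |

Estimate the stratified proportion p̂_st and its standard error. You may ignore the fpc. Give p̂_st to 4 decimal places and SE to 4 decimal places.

N = 6700; stratum weights W_h = N_h/N.
p̂_st = Σ W_h p̂_h = (3800·0.764 + 2900·0.698)/6700 = 0.73543
V̂(p̂_st) = Σ W_h² p̂_h(1−p̂_h)/(n_h−1):
  stratum North: (3800/6700)²·0.764·0.236/224 = 0.000258926
  stratum South: (2900/6700)²·0.698·0.302/489 = 8.07607e-05
V̂(p̂_st) = 0.000339686; SE = √V̂ = 0.0184306

p̂_st ≈ 0.7354, SE ≈ 0.0184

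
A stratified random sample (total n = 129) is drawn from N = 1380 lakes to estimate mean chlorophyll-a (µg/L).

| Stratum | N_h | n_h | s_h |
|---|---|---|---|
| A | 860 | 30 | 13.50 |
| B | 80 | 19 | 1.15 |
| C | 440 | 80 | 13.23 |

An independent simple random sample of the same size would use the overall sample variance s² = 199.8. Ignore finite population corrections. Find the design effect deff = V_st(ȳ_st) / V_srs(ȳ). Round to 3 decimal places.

deff ≈ 1.667

V̂(ȳ_st) = Σ W_h² s_h²/n_h, with W_h = N_h/N and N = 1380:
  stratum A: (860/1380)²·13.50²/30 = 2.35931
  stratum B: (80/1380)²·1.15²/19 = 0.000233918
  stratum C: (440/1380)²·13.23²/80 = 0.222422
V_st = 2.58197
V_srs = s²/n = 199.8/129 = 1.54884
deff = V_st / V_srs = 2.58197/1.54884 = 1.6670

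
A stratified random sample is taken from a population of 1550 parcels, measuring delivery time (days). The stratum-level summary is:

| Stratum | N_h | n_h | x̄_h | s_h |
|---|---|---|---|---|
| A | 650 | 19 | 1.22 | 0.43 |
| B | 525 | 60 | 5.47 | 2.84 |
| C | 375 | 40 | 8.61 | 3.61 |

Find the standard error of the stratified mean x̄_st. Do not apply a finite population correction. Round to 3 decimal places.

V̂(x̄_st) = Σ W_h² s_h²/n_h, with W_h = N_h/N and N = 1550:
  stratum A: (650/1550)²·0.43²/19 = 0.00171138
  stratum B: (525/1550)²·2.84²/60 = 0.015422
  stratum C: (375/1550)²·3.61²/40 = 0.0190701
V̂(x̄_st) = 0.0362035
SE(x̄_st) = √0.0362035 = 0.190272

SE(x̄_st) ≈ 0.190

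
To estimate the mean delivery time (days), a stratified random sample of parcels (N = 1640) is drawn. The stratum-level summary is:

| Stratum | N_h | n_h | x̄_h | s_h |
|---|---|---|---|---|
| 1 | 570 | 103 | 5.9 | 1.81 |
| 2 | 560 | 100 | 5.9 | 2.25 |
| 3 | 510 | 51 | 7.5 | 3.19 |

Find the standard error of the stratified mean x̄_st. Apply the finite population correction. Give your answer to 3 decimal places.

V̂(x̄_st) = Σ W_h² (1 − n_h/N_h) s_h²/n_h, with W_h = N_h/N and N = 1640:
  stratum 1: (570/1640)²·(1 − 103/570)·1.81²/103 = 0.00314792
  stratum 2: (560/1640)²·(1 − 100/560)·2.25²/100 = 0.00484868
  stratum 3: (510/1640)²·(1 − 51/510)·3.19²/51 = 0.0173663
V̂(x̄_st) = 0.0253629
SE(x̄_st) = √0.0253629 = 0.159257

SE(x̄_st) ≈ 0.159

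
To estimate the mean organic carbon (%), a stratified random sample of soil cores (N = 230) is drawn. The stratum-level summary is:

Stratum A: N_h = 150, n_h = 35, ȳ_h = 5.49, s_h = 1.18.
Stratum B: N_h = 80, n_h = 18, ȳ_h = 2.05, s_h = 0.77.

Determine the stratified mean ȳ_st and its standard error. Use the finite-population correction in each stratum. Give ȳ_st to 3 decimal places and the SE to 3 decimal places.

ȳ_st ≈ 4.293, SE ≈ 0.127

ȳ_st = Σ W_h ȳ_h = (150·5.49 + 80·2.05)/230 = 4.29348
V̂(ȳ_st) = Σ W_h² (1 − n_h/N_h) s_h²/n_h, with W_h = N_h/N and N = 230:
  stratum A: (150/230)²·(1 − 35/150)·1.18²/35 = 0.0129727
  stratum B: (80/230)²·(1 − 18/80)·0.77²/18 = 0.00308841
V̂(ȳ_st) = 0.0160611
SE(ȳ_st) = √0.0160611 = 0.126732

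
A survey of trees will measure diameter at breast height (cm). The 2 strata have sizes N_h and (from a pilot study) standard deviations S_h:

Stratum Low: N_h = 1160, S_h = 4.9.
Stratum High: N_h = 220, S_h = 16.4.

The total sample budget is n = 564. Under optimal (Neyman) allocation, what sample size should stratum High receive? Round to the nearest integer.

219

Neyman allocation: n_h = n · N_h S_h / Σ N_i S_i, with n = 564.
  stratum Low: N_h·S_h = 1160·4.9 = 5684.00
  stratum High: N_h·S_h = 220·16.4 = 3608.00
Σ N_h S_h = 9292.00
n for stratum High = 564·3608.00/9292.00 = 218.996 → 219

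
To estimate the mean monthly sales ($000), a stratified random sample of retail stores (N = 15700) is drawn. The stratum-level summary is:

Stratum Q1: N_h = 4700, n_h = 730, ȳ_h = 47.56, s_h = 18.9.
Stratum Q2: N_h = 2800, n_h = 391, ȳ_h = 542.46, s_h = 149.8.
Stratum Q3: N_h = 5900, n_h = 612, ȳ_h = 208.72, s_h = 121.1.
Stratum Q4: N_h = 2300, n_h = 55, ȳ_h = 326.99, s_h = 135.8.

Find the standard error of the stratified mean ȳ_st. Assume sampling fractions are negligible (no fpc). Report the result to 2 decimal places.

V̂(ȳ_st) = Σ W_h² s_h²/n_h, with W_h = N_h/N and N = 15700:
  stratum Q1: (4700/15700)²·18.9²/730 = 0.0438528
  stratum Q2: (2800/15700)²·149.8²/391 = 1.82542
  stratum Q3: (5900/15700)²·121.1²/612 = 3.38409
  stratum Q4: (2300/15700)²·135.8²/55 = 7.19603
V̂(ȳ_st) = 12.4494
SE(ȳ_st) = √12.4494 = 3.52837

SE(ȳ_st) ≈ 3.53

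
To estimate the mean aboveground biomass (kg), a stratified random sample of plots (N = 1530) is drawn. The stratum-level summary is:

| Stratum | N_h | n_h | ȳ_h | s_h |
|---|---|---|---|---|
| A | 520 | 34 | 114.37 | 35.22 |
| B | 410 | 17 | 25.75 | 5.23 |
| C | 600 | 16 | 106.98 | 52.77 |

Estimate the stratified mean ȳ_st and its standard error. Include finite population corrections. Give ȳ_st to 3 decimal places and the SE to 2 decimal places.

ȳ_st = Σ W_h ȳ_h = (520·114.37 + 410·25.75 + 600·106.98)/1530 = 87.72412
V̂(ȳ_st) = Σ W_h² (1 − n_h/N_h) s_h²/n_h, with W_h = N_h/N and N = 1530:
  stratum A: (520/1530)²·(1 − 34/520)·35.22²/34 = 3.93873
  stratum B: (410/1530)²·(1 − 17/410)·5.23²/17 = 0.110751
  stratum C: (600/1530)²·(1 − 16/600)·52.77²/16 = 26.0517
V̂(ȳ_st) = 30.1011
SE(ȳ_st) = √30.1011 = 5.48645

ȳ_st ≈ 87.724, SE ≈ 5.49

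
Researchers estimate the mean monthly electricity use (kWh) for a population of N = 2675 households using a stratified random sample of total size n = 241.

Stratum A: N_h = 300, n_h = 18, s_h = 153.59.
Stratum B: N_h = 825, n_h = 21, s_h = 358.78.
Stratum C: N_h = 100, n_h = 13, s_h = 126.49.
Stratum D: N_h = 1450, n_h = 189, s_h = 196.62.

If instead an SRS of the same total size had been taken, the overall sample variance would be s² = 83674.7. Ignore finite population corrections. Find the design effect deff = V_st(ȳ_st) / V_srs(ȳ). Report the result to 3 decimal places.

deff ≈ 1.905

V̂(ȳ_st) = Σ W_h² s_h²/n_h, with W_h = N_h/N and N = 2675:
  stratum A: (300/2675)²·153.59²/18 = 16.4835
  stratum B: (825/2675)²·358.78²/21 = 583.039
  stratum C: (100/2675)²·126.49²/13 = 1.71997
  stratum D: (1450/2675)²·196.62²/189 = 60.101
V_st = 661.343
V_srs = s²/n = 83674.7/241 = 347.198
deff = V_st / V_srs = 661.343/347.198 = 1.9048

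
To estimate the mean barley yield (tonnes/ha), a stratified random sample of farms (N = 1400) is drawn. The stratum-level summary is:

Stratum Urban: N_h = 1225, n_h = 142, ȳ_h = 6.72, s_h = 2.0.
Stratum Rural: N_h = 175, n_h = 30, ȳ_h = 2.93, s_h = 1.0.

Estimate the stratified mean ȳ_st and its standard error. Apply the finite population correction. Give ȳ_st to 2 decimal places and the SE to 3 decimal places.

ȳ_st ≈ 6.25, SE ≈ 0.140

ȳ_st = Σ W_h ȳ_h = (1225·6.72 + 175·2.93)/1400 = 6.24625
V̂(ȳ_st) = Σ W_h² (1 − n_h/N_h) s_h²/n_h, with W_h = N_h/N and N = 1400:
  stratum Urban: (1225/1400)²·(1 − 142/1225)·2.0²/142 = 0.0190669
  stratum Rural: (175/1400)²·(1 − 30/175)·1.0²/30 = 0.000431548
V̂(ȳ_st) = 0.0194984
SE(ȳ_st) = √0.0194984 = 0.139637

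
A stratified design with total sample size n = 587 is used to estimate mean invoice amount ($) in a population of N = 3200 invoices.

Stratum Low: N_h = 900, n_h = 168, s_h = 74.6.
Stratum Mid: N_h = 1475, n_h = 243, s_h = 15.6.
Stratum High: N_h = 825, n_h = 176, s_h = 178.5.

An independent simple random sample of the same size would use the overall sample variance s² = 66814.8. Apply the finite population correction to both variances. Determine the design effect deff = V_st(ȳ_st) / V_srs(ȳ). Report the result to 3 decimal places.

V̂(ȳ_st) = Σ W_h² (1 − n_h/N_h) s_h²/n_h, with W_h = N_h/N and N = 3200:
  stratum Low: (900/3200)²·(1 − 168/900)·74.6²/168 = 2.13119
  stratum Mid: (1475/3200)²·(1 − 243/1475)·15.6²/243 = 0.177724
  stratum High: (825/3200)²·(1 − 176/825)·178.5²/176 = 9.46591
V_st = 11.7748
V_srs = (1 − 587/3200)·66814.8/587 = 92.9446
deff = V_st / V_srs = 11.7748/92.9446 = 0.1267

deff ≈ 0.127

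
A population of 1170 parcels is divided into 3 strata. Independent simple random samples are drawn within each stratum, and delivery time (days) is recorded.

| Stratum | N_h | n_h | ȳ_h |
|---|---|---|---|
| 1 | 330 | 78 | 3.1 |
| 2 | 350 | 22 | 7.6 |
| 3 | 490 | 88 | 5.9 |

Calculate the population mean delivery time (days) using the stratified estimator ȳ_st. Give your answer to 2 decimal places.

N = Σ N_h = 1170. Stratum weights W_h = N_h/N.
ȳ_st = (330·3.1 + 350·7.6 + 490·5.9) / 1170 = 5.6188

ȳ_st ≈ 5.62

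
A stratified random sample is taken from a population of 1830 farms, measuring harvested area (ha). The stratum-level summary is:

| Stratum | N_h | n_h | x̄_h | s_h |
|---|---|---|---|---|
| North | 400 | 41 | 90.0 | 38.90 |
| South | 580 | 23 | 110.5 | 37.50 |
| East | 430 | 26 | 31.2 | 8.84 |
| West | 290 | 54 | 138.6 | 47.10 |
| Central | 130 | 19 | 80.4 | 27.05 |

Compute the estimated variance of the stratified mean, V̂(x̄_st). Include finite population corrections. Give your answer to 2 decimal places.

V̂(x̄_st) ≈ 8.64

V̂(x̄_st) = Σ W_h² (1 − n_h/N_h) s_h²/n_h, with W_h = N_h/N and N = 1830:
  stratum North: (400/1830)²·(1 − 41/400)·38.90²/41 = 1.58259
  stratum South: (580/1830)²·(1 − 23/580)·37.50²/23 = 5.89815
  stratum East: (430/1830)²·(1 − 26/430)·8.84²/26 = 0.155912
  stratum West: (290/1830)²·(1 − 54/290)·47.10²/54 = 0.839568
  stratum Central: (130/1830)²·(1 − 19/130)·27.05²/19 = 0.165938
V̂(x̄_st) = 8.64215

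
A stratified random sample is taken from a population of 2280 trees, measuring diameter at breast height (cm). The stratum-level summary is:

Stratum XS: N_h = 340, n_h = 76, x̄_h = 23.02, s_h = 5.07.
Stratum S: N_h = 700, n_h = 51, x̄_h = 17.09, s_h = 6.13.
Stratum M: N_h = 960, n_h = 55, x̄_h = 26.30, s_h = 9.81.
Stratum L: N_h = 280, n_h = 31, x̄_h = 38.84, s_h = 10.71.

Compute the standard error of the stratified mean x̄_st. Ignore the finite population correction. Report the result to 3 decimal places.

V̂(x̄_st) = Σ W_h² s_h²/n_h, with W_h = N_h/N and N = 2280:
  stratum XS: (340/2280)²·5.07²/76 = 0.00752126
  stratum S: (700/2280)²·6.13²/51 = 0.0694508
  stratum M: (960/2280)²·9.81²/55 = 0.310205
  stratum L: (280/2280)²·10.71²/31 = 0.0558038
V̂(x̄_st) = 0.44298
SE(x̄_st) = √0.44298 = 0.665568

SE(x̄_st) ≈ 0.666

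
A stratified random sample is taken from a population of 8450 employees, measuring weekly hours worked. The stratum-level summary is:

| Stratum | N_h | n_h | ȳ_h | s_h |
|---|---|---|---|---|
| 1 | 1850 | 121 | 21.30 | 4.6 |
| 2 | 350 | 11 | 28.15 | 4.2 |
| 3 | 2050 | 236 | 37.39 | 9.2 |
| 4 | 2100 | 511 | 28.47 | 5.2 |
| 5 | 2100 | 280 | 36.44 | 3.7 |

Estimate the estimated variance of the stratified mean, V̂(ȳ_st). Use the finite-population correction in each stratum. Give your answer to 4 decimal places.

V̂(ȳ_st) ≈ 0.0343

V̂(ȳ_st) = Σ W_h² (1 − n_h/N_h) s_h²/n_h, with W_h = N_h/N and N = 8450:
  stratum 1: (1850/8450)²·(1 − 121/1850)·4.6²/121 = 0.007834
  stratum 2: (350/8450)²·(1 − 11/350)·4.2²/11 = 0.00266477
  stratum 3: (2050/8450)²·(1 − 236/2050)·9.2²/236 = 0.0186785
  stratum 4: (2100/8450)²·(1 − 511/2100)·5.2²/511 = 0.00247295
  stratum 5: (2100/8450)²·(1 − 280/2100)·3.7²/280 = 0.00261711
V̂(ȳ_st) = 0.0342673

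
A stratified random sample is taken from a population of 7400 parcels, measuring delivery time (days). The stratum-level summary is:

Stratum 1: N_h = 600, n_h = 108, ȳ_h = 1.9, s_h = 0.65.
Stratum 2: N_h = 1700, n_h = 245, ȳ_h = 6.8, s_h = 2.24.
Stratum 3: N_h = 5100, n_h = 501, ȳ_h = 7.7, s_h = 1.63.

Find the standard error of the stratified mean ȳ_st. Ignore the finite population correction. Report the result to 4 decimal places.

V̂(ȳ_st) = Σ W_h² s_h²/n_h, with W_h = N_h/N and N = 7400:
  stratum 1: (600/7400)²·0.65²/108 = 2.57183e-05
  stratum 2: (1700/7400)²·2.24²/245 = 0.00108085
  stratum 3: (5100/7400)²·1.63²/501 = 0.00251892
V̂(ȳ_st) = 0.00362549
SE(ȳ_st) = √0.00362549 = 0.060212

SE(ȳ_st) ≈ 0.0602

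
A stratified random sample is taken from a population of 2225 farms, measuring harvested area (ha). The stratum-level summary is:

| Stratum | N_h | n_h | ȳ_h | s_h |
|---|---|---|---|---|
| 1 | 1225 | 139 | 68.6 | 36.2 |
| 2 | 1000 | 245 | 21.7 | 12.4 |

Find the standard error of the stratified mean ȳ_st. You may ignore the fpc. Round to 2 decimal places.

V̂(ȳ_st) = Σ W_h² s_h²/n_h, with W_h = N_h/N and N = 2225:
  stratum 1: (1225/2225)²·36.2²/139 = 2.85769
  stratum 2: (1000/2225)²·12.4²/245 = 0.12677
V̂(ȳ_st) = 2.98446
SE(ȳ_st) = √2.98446 = 1.72756

SE(ȳ_st) ≈ 1.73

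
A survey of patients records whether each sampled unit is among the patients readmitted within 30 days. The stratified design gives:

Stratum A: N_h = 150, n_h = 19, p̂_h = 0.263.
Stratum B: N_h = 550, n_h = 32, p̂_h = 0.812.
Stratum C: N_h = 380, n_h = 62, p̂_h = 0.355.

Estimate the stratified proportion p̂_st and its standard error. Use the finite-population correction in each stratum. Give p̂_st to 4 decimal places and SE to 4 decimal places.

N = 1080; stratum weights W_h = N_h/N.
p̂_st = Σ W_h p̂_h = (150·0.263 + 550·0.812 + 380·0.355)/1080 = 0.57495
V̂(p̂_st) = Σ W_h² (1 − n_h/N_h) p̂_h(1−p̂_h)/(n_h−1):
  stratum A: (150/1080)²·(1 − 19/150)·0.263·0.737/18 = 0.000181412
  stratum B: (550/1080)²·(1 − 32/550)·0.812·0.188/31 = 0.00120281
  stratum C: (380/1080)²·(1 − 62/380)·0.355·0.645/61 = 0.000388885
V̂(p̂_st) = 0.00177311; SE = √V̂ = 0.0421083

p̂_st ≈ 0.5750, SE ≈ 0.0421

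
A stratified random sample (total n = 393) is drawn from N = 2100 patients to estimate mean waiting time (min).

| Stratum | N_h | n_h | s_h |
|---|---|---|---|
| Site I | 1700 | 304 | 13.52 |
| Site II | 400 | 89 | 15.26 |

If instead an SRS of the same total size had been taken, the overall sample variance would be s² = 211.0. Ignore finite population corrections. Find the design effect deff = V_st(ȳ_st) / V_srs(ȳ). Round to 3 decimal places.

V̂(ȳ_st) = Σ W_h² s_h²/n_h, with W_h = N_h/N and N = 2100:
  stratum Site I: (1700/2100)²·13.52²/304 = 0.394039
  stratum Site II: (400/2100)²·15.26²/89 = 0.0949293
V_st = 0.488968
V_srs = s²/n = 211.0/393 = 0.536896
deff = V_st / V_srs = 0.488968/0.536896 = 0.9107

deff ≈ 0.911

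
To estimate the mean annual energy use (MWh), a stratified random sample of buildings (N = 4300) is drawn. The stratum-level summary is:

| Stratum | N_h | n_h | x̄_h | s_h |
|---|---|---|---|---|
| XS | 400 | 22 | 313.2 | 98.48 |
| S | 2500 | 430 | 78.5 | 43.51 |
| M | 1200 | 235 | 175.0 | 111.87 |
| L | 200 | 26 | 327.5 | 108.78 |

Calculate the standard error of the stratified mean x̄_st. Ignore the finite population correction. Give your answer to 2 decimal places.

SE(x̄_st) ≈ 3.23

V̂(x̄_st) = Σ W_h² s_h²/n_h, with W_h = N_h/N and N = 4300:
  stratum XS: (400/4300)²·98.48²/22 = 3.81467
  stratum S: (2500/4300)²·43.51²/430 = 1.48817
  stratum M: (1200/4300)²·111.87²/235 = 4.14749
  stratum L: (200/4300)²·108.78²/26 = 0.984573
V̂(x̄_st) = 10.4349
SE(x̄_st) = √10.4349 = 3.23031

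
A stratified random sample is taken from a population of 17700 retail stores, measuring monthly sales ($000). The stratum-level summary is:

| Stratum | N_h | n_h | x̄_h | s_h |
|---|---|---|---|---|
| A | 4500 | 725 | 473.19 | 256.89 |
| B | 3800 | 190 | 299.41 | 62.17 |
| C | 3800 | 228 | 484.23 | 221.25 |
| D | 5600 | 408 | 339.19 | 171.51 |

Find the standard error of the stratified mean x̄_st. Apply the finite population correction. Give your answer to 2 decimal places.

SE(x̄_st) ≈ 4.67

V̂(x̄_st) = Σ W_h² (1 − n_h/N_h) s_h²/n_h, with W_h = N_h/N and N = 17700:
  stratum A: (4500/17700)²·(1 − 725/4500)·256.89²/725 = 4.93559
  stratum B: (3800/17700)²·(1 − 190/3800)·62.17²/190 = 0.890743
  stratum C: (3800/17700)²·(1 − 228/3800)·221.25²/228 = 9.30208
  stratum D: (5600/17700)²·(1 − 408/5600)·171.51²/408 = 6.69106
V̂(x̄_st) = 21.8195
SE(x̄_st) = √21.8195 = 4.67113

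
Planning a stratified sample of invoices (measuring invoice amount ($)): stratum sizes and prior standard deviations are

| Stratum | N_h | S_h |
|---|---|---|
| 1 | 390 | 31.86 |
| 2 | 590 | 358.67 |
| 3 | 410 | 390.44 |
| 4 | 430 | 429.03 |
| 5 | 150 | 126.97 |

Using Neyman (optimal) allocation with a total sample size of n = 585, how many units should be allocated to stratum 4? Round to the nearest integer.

Neyman allocation: n_h = n · N_h S_h / Σ N_i S_i, with n = 585.
  stratum 1: N_h·S_h = 390·31.86 = 12425.40
  stratum 2: N_h·S_h = 590·358.67 = 211615.30
  stratum 3: N_h·S_h = 410·390.44 = 160080.40
  stratum 4: N_h·S_h = 430·429.03 = 184482.90
  stratum 5: N_h·S_h = 150·126.97 = 19045.50
Σ N_h S_h = 587649.50
n for stratum 4 = 585·184482.90/587649.50 = 183.651 → 184

184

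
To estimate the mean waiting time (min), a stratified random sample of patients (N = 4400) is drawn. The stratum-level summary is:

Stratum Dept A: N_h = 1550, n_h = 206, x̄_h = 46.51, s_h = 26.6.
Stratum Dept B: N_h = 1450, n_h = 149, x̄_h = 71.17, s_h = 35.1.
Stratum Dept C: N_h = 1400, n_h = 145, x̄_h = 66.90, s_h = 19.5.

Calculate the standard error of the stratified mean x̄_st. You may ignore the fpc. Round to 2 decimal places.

V̂(x̄_st) = Σ W_h² s_h²/n_h, with W_h = N_h/N and N = 4400:
  stratum Dept A: (1550/4400)²·26.6²/206 = 0.42624
  stratum Dept B: (1450/4400)²·35.1²/149 = 0.897963
  stratum Dept C: (1400/4400)²·19.5²/145 = 0.265492
V̂(x̄_st) = 1.5897
SE(x̄_st) = √1.5897 = 1.26083

SE(x̄_st) ≈ 1.26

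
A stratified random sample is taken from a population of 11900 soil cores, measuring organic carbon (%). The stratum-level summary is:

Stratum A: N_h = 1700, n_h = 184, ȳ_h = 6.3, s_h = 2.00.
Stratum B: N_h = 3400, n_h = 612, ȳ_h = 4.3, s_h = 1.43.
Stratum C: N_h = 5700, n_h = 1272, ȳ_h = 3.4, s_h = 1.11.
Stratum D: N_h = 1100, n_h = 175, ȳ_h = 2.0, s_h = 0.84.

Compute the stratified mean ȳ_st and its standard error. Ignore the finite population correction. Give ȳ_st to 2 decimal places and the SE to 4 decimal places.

ȳ_st ≈ 3.94, SE ≈ 0.0312

ȳ_st = Σ W_h ȳ_h = (1700·6.3 + 3400·4.3 + 5700·3.4 + 1100·2.0)/11900 = 3.94202
V̂(ȳ_st) = Σ W_h² s_h²/n_h, with W_h = N_h/N and N = 11900:
  stratum A: (1700/11900)²·2.00²/184 = 0.000443656
  stratum B: (3400/11900)²·1.43²/612 = 0.000272762
  stratum C: (5700/11900)²·1.11²/1272 = 0.000222236
  stratum D: (1100/11900)²·0.84²/175 = 3.44518e-05
V̂(ȳ_st) = 0.000973106
SE(ȳ_st) = √0.000973106 = 0.0311946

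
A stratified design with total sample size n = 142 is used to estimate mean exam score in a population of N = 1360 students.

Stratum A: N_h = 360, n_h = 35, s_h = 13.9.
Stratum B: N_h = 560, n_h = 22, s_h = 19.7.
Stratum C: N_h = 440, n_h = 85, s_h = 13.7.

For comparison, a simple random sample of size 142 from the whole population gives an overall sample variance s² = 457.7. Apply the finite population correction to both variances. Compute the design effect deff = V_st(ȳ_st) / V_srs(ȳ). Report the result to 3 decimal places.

V̂(ȳ_st) = Σ W_h² (1 − n_h/N_h) s_h²/n_h, with W_h = N_h/N and N = 1360:
  stratum A: (360/1360)²·(1 − 35/360)·13.9²/35 = 0.349196
  stratum B: (560/1360)²·(1 − 22/560)·19.7²/22 = 2.87344
  stratum C: (440/1360)²·(1 − 85/440)·13.7²/85 = 0.186477
V_st = 3.40911
V_srs = (1 − 142/1360)·457.7/142 = 2.8867
deff = V_st / V_srs = 3.40911/2.8867 = 1.1810

deff ≈ 1.181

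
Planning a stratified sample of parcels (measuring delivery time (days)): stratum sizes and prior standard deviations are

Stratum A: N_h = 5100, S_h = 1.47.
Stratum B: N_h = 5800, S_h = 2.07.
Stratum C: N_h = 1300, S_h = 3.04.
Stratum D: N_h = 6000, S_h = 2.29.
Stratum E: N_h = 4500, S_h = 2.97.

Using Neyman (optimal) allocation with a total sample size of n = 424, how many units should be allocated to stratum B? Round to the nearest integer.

101

Neyman allocation: n_h = n · N_h S_h / Σ N_i S_i, with n = 424.
  stratum A: N_h·S_h = 5100·1.47 = 7497.00
  stratum B: N_h·S_h = 5800·2.07 = 12006.00
  stratum C: N_h·S_h = 1300·3.04 = 3952.00
  stratum D: N_h·S_h = 6000·2.29 = 13740.00
  stratum E: N_h·S_h = 4500·2.97 = 13365.00
Σ N_h S_h = 50560.00
n for stratum B = 424·12006.00/50560.00 = 100.683 → 101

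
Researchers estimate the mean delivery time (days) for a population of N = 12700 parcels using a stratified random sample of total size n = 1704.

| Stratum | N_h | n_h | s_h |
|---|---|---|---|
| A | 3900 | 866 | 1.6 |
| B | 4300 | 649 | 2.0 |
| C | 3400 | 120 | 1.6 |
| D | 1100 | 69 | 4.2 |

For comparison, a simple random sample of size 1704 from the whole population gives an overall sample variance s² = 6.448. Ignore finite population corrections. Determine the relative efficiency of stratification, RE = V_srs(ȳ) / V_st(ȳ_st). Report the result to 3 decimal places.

V̂(ȳ_st) = Σ W_h² s_h²/n_h, with W_h = N_h/N and N = 12700:
  stratum A: (3900/12700)²·1.6²/866 = 0.000278769
  stratum B: (4300/12700)²·2.0²/649 = 0.000706553
  stratum C: (3400/12700)²·1.6²/120 = 0.00152901
  stratum D: (1100/12700)²·4.2²/69 = 0.00191791
V_st = 0.00443223
V_srs = s²/n = 6.448/1704 = 0.00378404
Relative efficiency = V_srs / V_st = 0.00378404/0.00443223 = 0.8538

RE ≈ 0.854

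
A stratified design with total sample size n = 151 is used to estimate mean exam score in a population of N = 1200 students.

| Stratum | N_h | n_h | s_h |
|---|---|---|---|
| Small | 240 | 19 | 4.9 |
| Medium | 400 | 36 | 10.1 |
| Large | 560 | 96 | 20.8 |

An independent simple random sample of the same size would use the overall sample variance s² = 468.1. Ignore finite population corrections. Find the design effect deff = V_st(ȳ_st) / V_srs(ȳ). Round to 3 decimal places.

V̂(ȳ_st) = Σ W_h² s_h²/n_h, with W_h = N_h/N and N = 1200:
  stratum Small: (240/1200)²·4.9²/19 = 0.0505474
  stratum Medium: (400/1200)²·10.1²/36 = 0.314846
  stratum Large: (560/1200)²·20.8²/96 = 0.981452
V_st = 1.34684
V_srs = s²/n = 468.1/151 = 3.1
deff = V_st / V_srs = 1.34684/3.1 = 0.4345

deff ≈ 0.434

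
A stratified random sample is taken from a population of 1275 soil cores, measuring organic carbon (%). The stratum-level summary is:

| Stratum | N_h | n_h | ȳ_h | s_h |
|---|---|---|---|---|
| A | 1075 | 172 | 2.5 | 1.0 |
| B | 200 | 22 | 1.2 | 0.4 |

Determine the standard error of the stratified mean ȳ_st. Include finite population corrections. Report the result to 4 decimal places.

SE(ȳ_st) ≈ 0.0603

V̂(ȳ_st) = Σ W_h² (1 − n_h/N_h) s_h²/n_h, with W_h = N_h/N and N = 1275:
  stratum A: (1075/1275)²·(1 − 172/1075)·1.0²/172 = 0.00347174
  stratum B: (200/1275)²·(1 − 22/200)·0.4²/22 = 0.000159267
V̂(ȳ_st) = 0.00363101
SE(ȳ_st) = √0.00363101 = 0.0602579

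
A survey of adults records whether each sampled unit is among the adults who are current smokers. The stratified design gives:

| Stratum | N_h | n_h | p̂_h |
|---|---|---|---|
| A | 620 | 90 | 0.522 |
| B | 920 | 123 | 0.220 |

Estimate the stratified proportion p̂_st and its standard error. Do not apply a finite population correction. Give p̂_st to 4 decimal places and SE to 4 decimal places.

p̂_st ≈ 0.3416, SE ≈ 0.0309

N = 1540; stratum weights W_h = N_h/N.
p̂_st = Σ W_h p̂_h = (620·0.522 + 920·0.220)/1540 = 0.34158
V̂(p̂_st) = Σ W_h² p̂_h(1−p̂_h)/(n_h−1):
  stratum A: (620/1540)²·0.522·0.478/89 = 0.000454413
  stratum B: (920/1540)²·0.220·0.780/122 = 0.000501986
V̂(p̂_st) = 0.000956399; SE = √V̂ = 0.0309257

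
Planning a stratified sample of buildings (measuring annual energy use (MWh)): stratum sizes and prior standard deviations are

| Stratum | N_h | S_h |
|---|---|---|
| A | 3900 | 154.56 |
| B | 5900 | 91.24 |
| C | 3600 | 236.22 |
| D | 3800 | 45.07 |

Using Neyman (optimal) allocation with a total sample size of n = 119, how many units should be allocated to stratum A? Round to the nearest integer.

Neyman allocation: n_h = n · N_h S_h / Σ N_i S_i, with n = 119.
  stratum A: N_h·S_h = 3900·154.56 = 602784.00
  stratum B: N_h·S_h = 5900·91.24 = 538316.00
  stratum C: N_h·S_h = 3600·236.22 = 850392.00
  stratum D: N_h·S_h = 3800·45.07 = 171266.00
Σ N_h S_h = 2162758.00
n for stratum A = 119·602784.00/2162758.00 = 33.167 → 33

33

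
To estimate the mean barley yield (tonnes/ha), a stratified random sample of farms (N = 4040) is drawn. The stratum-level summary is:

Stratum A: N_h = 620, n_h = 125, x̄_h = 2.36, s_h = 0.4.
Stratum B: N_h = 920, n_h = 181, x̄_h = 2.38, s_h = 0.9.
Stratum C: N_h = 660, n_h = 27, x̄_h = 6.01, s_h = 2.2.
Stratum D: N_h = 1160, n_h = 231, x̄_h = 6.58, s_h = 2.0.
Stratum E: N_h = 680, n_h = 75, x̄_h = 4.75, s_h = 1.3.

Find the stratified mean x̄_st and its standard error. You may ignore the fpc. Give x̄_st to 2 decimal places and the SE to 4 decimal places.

x̄_st = Σ W_h x̄_h = (620·2.36 + 920·2.38 + 660·6.01 + 1160·6.58 + 680·4.75)/4040 = 4.57480
V̂(x̄_st) = Σ W_h² s_h²/n_h, with W_h = N_h/N and N = 4040:
  stratum A: (620/4040)²·0.4²/125 = 3.01461e-05
  stratum B: (920/4040)²·0.9²/181 = 0.00023207
  stratum C: (660/4040)²·2.2²/27 = 0.00478417
  stratum D: (1160/4040)²·2.0²/231 = 0.00142758
  stratum E: (680/4040)²·1.3²/75 = 0.000638382
V̂(x̄_st) = 0.00711235
SE(x̄_st) = √0.00711235 = 0.0843348

x̄_st ≈ 4.57, SE ≈ 0.0843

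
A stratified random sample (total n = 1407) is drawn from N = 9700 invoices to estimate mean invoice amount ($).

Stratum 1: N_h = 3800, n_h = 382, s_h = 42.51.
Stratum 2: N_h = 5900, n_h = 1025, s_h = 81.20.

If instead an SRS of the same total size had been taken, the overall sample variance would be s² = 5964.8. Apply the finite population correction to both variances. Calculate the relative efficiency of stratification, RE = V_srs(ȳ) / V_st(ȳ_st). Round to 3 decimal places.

V̂(ȳ_st) = Σ W_h² (1 − n_h/N_h) s_h²/n_h, with W_h = N_h/N and N = 9700:
  stratum 1: (3800/9700)²·(1 − 382/3800)·42.51²/382 = 0.653027
  stratum 2: (5900/9700)²·(1 − 1025/5900)·81.20²/1025 = 1.9664
V_st = 2.61942
V_srs = (1 − 1407/9700)·5964.8/1407 = 3.62445
Relative efficiency = V_srs / V_st = 3.62445/2.61942 = 1.3837

RE ≈ 1.384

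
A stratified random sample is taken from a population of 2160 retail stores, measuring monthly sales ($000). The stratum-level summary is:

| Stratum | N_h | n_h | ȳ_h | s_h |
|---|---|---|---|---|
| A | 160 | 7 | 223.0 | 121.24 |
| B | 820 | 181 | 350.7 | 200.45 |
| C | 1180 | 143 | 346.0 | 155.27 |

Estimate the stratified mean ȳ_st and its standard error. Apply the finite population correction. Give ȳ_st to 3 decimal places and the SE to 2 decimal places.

ȳ_st ≈ 338.673, SE ≈ 8.95

ȳ_st = Σ W_h ȳ_h = (160·223.0 + 820·350.7 + 1180·346.0)/2160 = 338.67315
V̂(ȳ_st) = Σ W_h² (1 − n_h/N_h) s_h²/n_h, with W_h = N_h/N and N = 2160:
  stratum A: (160/2160)²·(1 − 7/160)·121.24²/7 = 11.0179
  stratum B: (820/2160)²·(1 − 181/820)·200.45²/181 = 24.9311
  stratum C: (1180/2160)²·(1 − 143/1180)·155.27²/143 = 44.2173
V̂(ȳ_st) = 80.1662
SE(ȳ_st) = √80.1662 = 8.95356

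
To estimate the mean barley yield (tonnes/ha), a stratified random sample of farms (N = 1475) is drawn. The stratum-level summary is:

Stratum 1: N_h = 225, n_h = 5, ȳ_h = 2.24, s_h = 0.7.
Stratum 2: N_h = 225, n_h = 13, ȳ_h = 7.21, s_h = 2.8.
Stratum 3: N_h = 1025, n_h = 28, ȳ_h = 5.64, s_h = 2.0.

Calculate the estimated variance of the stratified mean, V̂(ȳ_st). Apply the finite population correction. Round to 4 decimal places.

V̂(ȳ_st) = Σ W_h² (1 − n_h/N_h) s_h²/n_h, with W_h = N_h/N and N = 1475:
  stratum 1: (225/1475)²·(1 − 5/225)·0.7²/5 = 0.0022297
  stratum 2: (225/1475)²·(1 − 13/225)·2.8²/13 = 0.0132223
  stratum 3: (1025/1475)²·(1 − 28/1025)·2.0²/28 = 0.0671022
V̂(ȳ_st) = 0.0825542

V̂(ȳ_st) ≈ 0.0826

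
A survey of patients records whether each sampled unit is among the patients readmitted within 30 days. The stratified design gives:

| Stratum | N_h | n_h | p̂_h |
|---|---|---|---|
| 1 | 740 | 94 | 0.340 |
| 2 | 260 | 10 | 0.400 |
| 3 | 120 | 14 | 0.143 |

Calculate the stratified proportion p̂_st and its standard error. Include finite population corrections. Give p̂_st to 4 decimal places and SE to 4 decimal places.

p̂_st ≈ 0.3328, SE ≈ 0.0490

N = 1120; stratum weights W_h = N_h/N.
p̂_st = Σ W_h p̂_h = (740·0.340 + 260·0.400 + 120·0.143)/1120 = 0.33282
V̂(p̂_st) = Σ W_h² (1 − n_h/N_h) p̂_h(1−p̂_h)/(n_h−1):
  stratum 1: (740/1120)²·(1 − 94/740)·0.340·0.660/93 = 0.000919535
  stratum 2: (260/1120)²·(1 − 10/260)·0.400·0.600/9 = 0.0013818
  stratum 3: (120/1120)²·(1 − 14/120)·0.143·0.857/13 = 9.55927e-05
V̂(p̂_st) = 0.00239693; SE = √V̂ = 0.0489585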